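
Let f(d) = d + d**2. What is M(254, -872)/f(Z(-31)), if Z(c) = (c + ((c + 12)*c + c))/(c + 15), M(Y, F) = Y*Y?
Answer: 16516096/269297 ≈ 61.330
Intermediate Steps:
M(Y, F) = Y**2
Z(c) = (2*c + c*(12 + c))/(15 + c) (Z(c) = (c + ((12 + c)*c + c))/(15 + c) = (c + (c*(12 + c) + c))/(15 + c) = (c + (c + c*(12 + c)))/(15 + c) = (2*c + c*(12 + c))/(15 + c))
M(254, -872)/f(Z(-31)) = 254**2/(((-31*(14 - 31)/(15 - 31))*(1 - 31*(14 - 31)/(15 - 31)))) = 64516/(((-31*(-17)/(-16))*(1 - 31*(-17)/(-16)))) = 64516/(((-31*(-1/16)*(-17))*(1 - 31*(-1/16)*(-17)))) = 64516/((-527*(1 - 527/16)/16)) = 64516/((-527/16*(-511/16))) = 64516/(269297/256) = 64516*(256/269297) = 16516096/269297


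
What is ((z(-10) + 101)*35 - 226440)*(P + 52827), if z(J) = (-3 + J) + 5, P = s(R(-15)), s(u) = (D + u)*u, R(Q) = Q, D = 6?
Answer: -11820323970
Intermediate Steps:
s(u) = u*(6 + u) (s(u) = (6 + u)*u = u*(6 + u))
P = 135 (P = -15*(6 - 15) = -15*(-9) = 135)
z(J) = 2 + J
((z(-10) + 101)*35 - 226440)*(P + 52827) = (((2 - 10) + 101)*35 - 226440)*(135 + 52827) = ((-8 + 101)*35 - 226440)*52962 = (93*35 - 226440)*52962 = (3255 - 226440)*52962 = -223185*52962 = -11820323970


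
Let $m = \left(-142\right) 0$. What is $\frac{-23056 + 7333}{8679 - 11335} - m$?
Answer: $\frac{15723}{2656} \approx 5.9198$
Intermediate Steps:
$m = 0$
$\frac{-23056 + 7333}{8679 - 11335} - m = \frac{-23056 + 7333}{8679 - 11335} - 0 = - \frac{15723}{-2656} + 0 = \left(-15723\right) \left(- \frac{1}{2656}\right) + 0 = \frac{15723}{2656} + 0 = \frac{15723}{2656}$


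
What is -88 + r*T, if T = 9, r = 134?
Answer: 1118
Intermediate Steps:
-88 + r*T = -88 + 134*9 = -88 + 1206 = 1118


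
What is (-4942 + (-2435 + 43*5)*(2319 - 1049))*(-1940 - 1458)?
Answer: 9597114116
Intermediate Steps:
(-4942 + (-2435 + 43*5)*(2319 - 1049))*(-1940 - 1458) = (-4942 + (-2435 + 215)*1270)*(-3398) = (-4942 - 2220*1270)*(-3398) = (-4942 - 2819400)*(-3398) = -2824342*(-3398) = 9597114116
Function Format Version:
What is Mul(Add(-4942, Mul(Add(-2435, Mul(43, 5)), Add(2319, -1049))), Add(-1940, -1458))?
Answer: 9597114116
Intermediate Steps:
Mul(Add(-4942, Mul(Add(-2435, Mul(43, 5)), Add(2319, -1049))), Add(-1940, -1458)) = Mul(Add(-4942, Mul(Add(-2435, 215), 1270)), -3398) = Mul(Add(-4942, Mul(-2220, 1270)), -3398) = Mul(Add(-4942, -2819400), -3398) = Mul(-2824342, -3398) = 9597114116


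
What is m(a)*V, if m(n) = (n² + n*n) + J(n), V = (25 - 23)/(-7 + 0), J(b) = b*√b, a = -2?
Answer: -16/7 + 4*I*√2/7 ≈ -2.2857 + 0.80812*I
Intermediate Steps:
J(b) = b^(3/2)
V = -2/7 (V = 2/(-7) = 2*(-⅐) = -2/7 ≈ -0.28571)
m(n) = n^(3/2) + 2*n² (m(n) = (n² + n*n) + n^(3/2) = (n² + n²) + n^(3/2) = 2*n² + n^(3/2) = n^(3/2) + 2*n²)
m(a)*V = ((-2)^(3/2) + 2*(-2)²)*(-2/7) = (-2*I*√2 + 2*4)*(-2/7) = (-2*I*√2 + 8)*(-2/7) = (8 - 2*I*√2)*(-2/7) = -16/7 + 4*I*√2/7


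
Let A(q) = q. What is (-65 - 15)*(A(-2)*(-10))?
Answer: -1600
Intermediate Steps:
(-65 - 15)*(A(-2)*(-10)) = (-65 - 15)*(-2*(-10)) = -80*20 = -1600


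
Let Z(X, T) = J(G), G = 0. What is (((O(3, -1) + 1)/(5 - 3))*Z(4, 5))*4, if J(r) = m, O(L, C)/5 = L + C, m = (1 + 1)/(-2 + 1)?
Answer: -44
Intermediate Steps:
m = -2 (m = 2/(-1) = 2*(-1) = -2)
O(L, C) = 5*C + 5*L (O(L, C) = 5*(L + C) = 5*(C + L) = 5*C + 5*L)
J(r) = -2
Z(X, T) = -2
(((O(3, -1) + 1)/(5 - 3))*Z(4, 5))*4 = ((((5*(-1) + 5*3) + 1)/(5 - 3))*(-2))*4 = ((((-5 + 15) + 1)/2)*(-2))*4 = (((10 + 1)*(1/2))*(-2))*4 = ((11*(1/2))*(-2))*4 = ((11/2)*(-2))*4 = -11*4 = -44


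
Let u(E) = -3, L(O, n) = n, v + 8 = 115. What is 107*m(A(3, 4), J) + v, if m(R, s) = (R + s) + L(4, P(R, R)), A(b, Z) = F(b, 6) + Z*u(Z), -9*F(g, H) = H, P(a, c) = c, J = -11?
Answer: -11342/3 ≈ -3780.7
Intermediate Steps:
v = 107 (v = -8 + 115 = 107)
F(g, H) = -H/9
A(b, Z) = -⅔ - 3*Z (A(b, Z) = -⅑*6 + Z*(-3) = -⅔ - 3*Z)
m(R, s) = s + 2*R (m(R, s) = (R + s) + R = s + 2*R)
107*m(A(3, 4), J) + v = 107*(-11 + 2*(-⅔ - 3*4)) + 107 = 107*(-11 + 2*(-⅔ - 12)) + 107 = 107*(-11 + 2*(-38/3)) + 107 = 107*(-11 - 76/3) + 107 = 107*(-109/3) + 107 = -11663/3 + 107 = -11342/3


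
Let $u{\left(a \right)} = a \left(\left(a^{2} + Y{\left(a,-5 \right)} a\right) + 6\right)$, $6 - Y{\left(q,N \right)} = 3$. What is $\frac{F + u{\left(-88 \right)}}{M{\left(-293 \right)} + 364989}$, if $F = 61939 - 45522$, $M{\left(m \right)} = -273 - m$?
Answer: $- \frac{642351}{365009} \approx -1.7598$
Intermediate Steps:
$Y{\left(q,N \right)} = 3$ ($Y{\left(q,N \right)} = 6 - 3 = 3$)
$F = 16417$
$u{\left(a \right)} = a \left(6 + a^{2} + 3 a\right)$ ($u{\left(a \right)} = a \left(\left(a^{2} + 3 a\right) + 6\right) = a \left(6 + a^{2} + 3 a\right)$)
$\frac{F + u{\left(-88 \right)}}{M{\left(-293 \right)} + 364989} = \frac{16417 - 88 \left(6 + \left(-88\right)^{2} + 3 \left(-88\right)\right)}{\left(-273 - -293\right) + 364989} = \frac{16417 - 88 \left(6 + 7744 - 264\right)}{\left(-273 + 293\right) + 364989} = \frac{16417 - 658768}{20 + 364989} = \frac{16417 - 658768}{365009} = \left(-642351\right) \frac{1}{365009} = - \frac{642351}{365009}$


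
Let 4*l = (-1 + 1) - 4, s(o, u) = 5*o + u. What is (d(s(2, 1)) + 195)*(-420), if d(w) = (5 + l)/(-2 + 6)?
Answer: -82320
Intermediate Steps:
s(o, u) = u + 5*o
l = -1 (l = ((-1 + 1) - 4)/4 = (0 - 4)/4 = (¼)*(-4) = -1)
d(w) = 1 (d(w) = (5 - 1)/(-2 + 6) = 4/4 = 4*(¼) = 1)
(d(s(2, 1)) + 195)*(-420) = (1 + 195)*(-420) = 196*(-420) = -82320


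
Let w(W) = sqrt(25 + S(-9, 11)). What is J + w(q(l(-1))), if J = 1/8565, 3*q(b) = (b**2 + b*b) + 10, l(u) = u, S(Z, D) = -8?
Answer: 1/8565 + sqrt(17) ≈ 4.1232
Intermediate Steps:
q(b) = 10/3 + 2*b**2/3 (q(b) = ((b**2 + b*b) + 10)/3 = ((b**2 + b**2) + 10)/3 = (2*b**2 + 10)/3 = (10 + 2*b**2)/3 = 10/3 + 2*b**2/3)
J = 1/8565 ≈ 0.00011675
w(W) = sqrt(17) (w(W) = sqrt(25 - 8) = sqrt(17))
J + w(q(l(-1))) = 1/8565 + sqrt(17)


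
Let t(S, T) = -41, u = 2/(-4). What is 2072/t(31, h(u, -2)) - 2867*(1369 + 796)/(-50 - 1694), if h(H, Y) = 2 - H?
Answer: 250875687/71504 ≈ 3508.6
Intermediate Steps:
u = -½ (u = 2*(-¼) = -½ ≈ -0.50000)
2072/t(31, h(u, -2)) - 2867*(1369 + 796)/(-50 - 1694) = 2072/(-41) - 2867*(1369 + 796)/(-50 - 1694) = 2072*(-1/41) - 2867/((-1744/2165)) = -2072/41 - 2867/((-1744*1/2165)) = -2072/41 - 2867/(-1744/2165) = -2072/41 - 2867*(-2165/1744) = -2072/41 + 6207055/1744 = 250875687/71504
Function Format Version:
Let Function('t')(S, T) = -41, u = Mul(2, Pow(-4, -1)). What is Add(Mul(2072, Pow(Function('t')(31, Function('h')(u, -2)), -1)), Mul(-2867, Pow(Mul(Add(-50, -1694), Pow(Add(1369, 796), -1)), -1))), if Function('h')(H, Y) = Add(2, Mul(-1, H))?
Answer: Rational(250875687, 71504) ≈ 3508.6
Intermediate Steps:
u = Rational(-1, 2) (u = Mul(2, Rational(-1, 4)) = Rational(-1, 2) ≈ -0.50000)
Add(Mul(2072, Pow(Function('t')(31, Function('h')(u, -2)), -1)), Mul(-2867, Pow(Mul(Add(-50, -1694), Pow(Add(1369, 796), -1)), -1))) = Add(Mul(2072, Pow(-41, -1)), Mul(-2867, Pow(Mul(Add(-50, -1694), Pow(Add(1369, 796), -1)), -1))) = Add(Mul(2072, Rational(-1, 41)), Mul(-2867, Pow(Mul(-1744, Pow(2165, -1)), -1))) = Add(Rational(-2072, 41), Mul(-2867, Pow(Mul(-1744, Rational(1, 2165)), -1))) = Add(Rational(-2072, 41), Mul(-2867, Pow(Rational(-1744, 2165), -1))) = Add(Rational(-2072, 41), Mul(-2867, Rational(-2165, 1744))) = Add(Rational(-2072, 41), Rational(6207055, 1744)) = Rational(250875687, 71504)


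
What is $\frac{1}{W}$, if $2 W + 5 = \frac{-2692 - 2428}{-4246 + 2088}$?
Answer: $- \frac{2158}{2835} \approx -0.7612$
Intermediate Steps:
$W = - \frac{2835}{2158}$ ($W = - \frac{5}{2} + \frac{\left(-2692 - 2428\right) \frac{1}{-4246 + 2088}}{2} = - \frac{5}{2} + \frac{\left(-5120\right) \frac{1}{-2158}}{2} = - \frac{5}{2} + \frac{\left(-5120\right) \left(- \frac{1}{2158}\right)}{2} = - \frac{5}{2} + \frac{1}{2} \cdot \frac{2560}{1079} = - \frac{5}{2} + \frac{1280}{1079} = - \frac{2835}{2158} \approx -1.3137$)
$\frac{1}{W} = \frac{1}{- \frac{2835}{2158}} = - \frac{2158}{2835}$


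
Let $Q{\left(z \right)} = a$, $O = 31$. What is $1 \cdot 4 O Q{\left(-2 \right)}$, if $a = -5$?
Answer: $-620$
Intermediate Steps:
$Q{\left(z \right)} = -5$
$1 \cdot 4 O Q{\left(-2 \right)} = 1 \cdot 4 \cdot 31 \left(-5\right) = 4 \cdot 31 \left(-5\right) = 124 \left(-5\right) = -620$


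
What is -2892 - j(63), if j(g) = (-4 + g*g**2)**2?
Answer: -62521504741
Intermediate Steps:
j(g) = (-4 + g**3)**2
-2892 - j(63) = -2892 - (-4 + 63**3)**2 = -2892 - (-4 + 250047)**2 = -2892 - 1*250043**2 = -2892 - 1*62521501849 = -2892 - 62521501849 = -62521504741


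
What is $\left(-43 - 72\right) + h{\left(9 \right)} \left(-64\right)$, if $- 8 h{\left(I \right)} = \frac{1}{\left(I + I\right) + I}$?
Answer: $- \frac{3097}{27} \approx -114.7$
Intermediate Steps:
$h{\left(I \right)} = - \frac{1}{24 I}$ ($h{\left(I \right)} = - \frac{1}{8 \left(\left(I + I\right) + I\right)} = - \frac{1}{8 \left(2 I + I\right)} = - \frac{1}{8 \cdot 3 I} = - \frac{\frac{1}{3} \frac{1}{I}}{8} = - \frac{1}{24 I}$)
$\left(-43 - 72\right) + h{\left(9 \right)} \left(-64\right) = \left(-43 - 72\right) + - \frac{1}{24 \cdot 9} \left(-64\right) = -115 + \left(- \frac{1}{24}\right) \frac{1}{9} \left(-64\right) = -115 - - \frac{8}{27} = -115 + \frac{8}{27} = - \frac{3097}{27}$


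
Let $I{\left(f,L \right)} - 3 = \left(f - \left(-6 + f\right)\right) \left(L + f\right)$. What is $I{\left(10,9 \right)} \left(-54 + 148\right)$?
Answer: $10998$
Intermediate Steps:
$I{\left(f,L \right)} = 3 + 6 L + 6 f$ ($I{\left(f,L \right)} = 3 + \left(f - \left(-6 + f\right)\right) \left(L + f\right) = 3 + 6 \left(L + f\right) = 3 + \left(6 L + 6 f\right) = 3 + 6 L + 6 f$)
$I{\left(10,9 \right)} \left(-54 + 148\right) = \left(3 + 6 \cdot 9 + 6 \cdot 10\right) \left(-54 + 148\right) = \left(3 + 54 + 60\right) 94 = 117 \cdot 94 = 10998$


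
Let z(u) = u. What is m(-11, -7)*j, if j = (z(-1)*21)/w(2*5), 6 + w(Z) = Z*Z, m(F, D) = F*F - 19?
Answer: -1071/47 ≈ -22.787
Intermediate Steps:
m(F, D) = -19 + F² (m(F, D) = F² - 19 = -19 + F²)
w(Z) = -6 + Z² (w(Z) = -6 + Z*Z = -6 + Z²)
j = -21/94 (j = (-1*21)/(-6 + (2*5)²) = -21/(-6 + 10²) = -21/(-6 + 100) = -21/94 ≈ -0.22340)
m(-11, -7)*j = (-19 + (-11)²)*(-21/94) = (-19 + 121)*(-21/94) = 102*(-21/94) = -1071/47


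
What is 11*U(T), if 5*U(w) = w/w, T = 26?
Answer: 11/5 ≈ 2.2000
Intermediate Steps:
U(w) = ⅕ (U(w) = (w/w)/5 = (⅕)*1 = ⅕)
11*U(T) = 11*(⅕) = 11/5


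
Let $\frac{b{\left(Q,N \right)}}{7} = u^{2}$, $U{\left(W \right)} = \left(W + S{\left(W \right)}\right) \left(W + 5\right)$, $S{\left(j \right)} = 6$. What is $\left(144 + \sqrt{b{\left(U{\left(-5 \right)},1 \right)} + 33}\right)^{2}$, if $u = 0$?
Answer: $\left(144 + \sqrt{33}\right)^{2} \approx 22423.0$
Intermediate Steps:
$U{\left(W \right)} = \left(5 + W\right) \left(6 + W\right)$ ($U{\left(W \right)} = \left(W + 6\right) \left(W + 5\right) = \left(6 + W\right) \left(5 + W\right) = \left(5 + W\right) \left(6 + W\right)$)
$b{\left(Q,N \right)} = 0$ ($b{\left(Q,N \right)} = 7 \cdot 0^{2} = 7 \cdot 0 = 0$)
$\left(144 + \sqrt{b{\left(U{\left(-5 \right)},1 \right)} + 33}\right)^{2} = \left(144 + \sqrt{0 + 33}\right)^{2} = \left(144 + \sqrt{33}\right)^{2}$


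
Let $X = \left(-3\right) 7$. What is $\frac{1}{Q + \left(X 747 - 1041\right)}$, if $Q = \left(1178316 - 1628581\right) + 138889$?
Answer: $- \frac{1}{328104} \approx -3.0478 \cdot 10^{-6}$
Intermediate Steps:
$X = -21$
$Q = -311376$ ($Q = -450265 + 138889 = -311376$)
$\frac{1}{Q + \left(X 747 - 1041\right)} = \frac{1}{-311376 - 16728} = \frac{1}{-328104} = - \frac{1}{328104}$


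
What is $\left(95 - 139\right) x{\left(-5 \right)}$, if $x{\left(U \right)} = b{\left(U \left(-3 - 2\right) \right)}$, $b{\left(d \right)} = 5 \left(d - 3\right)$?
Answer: $-4840$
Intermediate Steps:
$b{\left(d \right)} = -15 + 5 d$ ($b{\left(d \right)} = 5 \left(-3 + d\right) = -15 + 5 d$)
$x{\left(U \right)} = -15 - 25 U$ ($x{\left(U \right)} = -15 + 5 U \left(-3 - 2\right) = -15 + 5 U \left(-5\right) = -15 + 5 \left(- 5 U\right) = -15 - 25 U$)
$\left(95 - 139\right) x{\left(-5 \right)} = \left(95 - 139\right) \left(-15 - -125\right) = - 44 \left(-15 + 125\right) = \left(-44\right) 110 = -4840$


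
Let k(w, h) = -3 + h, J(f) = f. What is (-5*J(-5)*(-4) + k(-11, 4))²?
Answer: 9801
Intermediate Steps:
(-5*J(-5)*(-4) + k(-11, 4))² = (-5*(-5)*(-4) + (-3 + 4))² = (25*(-4) + 1)² = (-100 + 1)² = (-99)² = 9801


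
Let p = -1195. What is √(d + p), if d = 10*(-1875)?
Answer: I*√19945 ≈ 141.23*I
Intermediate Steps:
d = -18750
√(d + p) = √(-18750 - 1195) = √(-19945) = I*√19945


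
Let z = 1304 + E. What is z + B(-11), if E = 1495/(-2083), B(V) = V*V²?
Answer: -57736/2083 ≈ -27.718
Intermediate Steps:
B(V) = V³
E = -1495/2083 (E = 1495*(-1/2083) = -1495/2083 ≈ -0.71771)
z = 2714737/2083 (z = 1304 - 1495/2083 = 2714737/2083 ≈ 1303.3)
z + B(-11) = 2714737/2083 + (-11)³ = 2714737/2083 - 1331 = -57736/2083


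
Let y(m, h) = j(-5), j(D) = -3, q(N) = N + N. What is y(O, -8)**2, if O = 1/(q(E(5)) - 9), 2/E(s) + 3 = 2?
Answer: 9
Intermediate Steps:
E(s) = -2 (E(s) = 2/(-3 + 2) = 2/(-1) = 2*(-1) = -2)
q(N) = 2*N
O = -1/13 (O = 1/(2*(-2) - 9) = 1/(-4 - 9) = 1/(-13) = -1/13 ≈ -0.076923)
y(m, h) = -3
y(O, -8)**2 = (-3)**2 = 9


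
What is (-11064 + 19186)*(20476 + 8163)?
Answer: 232605958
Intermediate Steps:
(-11064 + 19186)*(20476 + 8163) = 8122*28639 = 232605958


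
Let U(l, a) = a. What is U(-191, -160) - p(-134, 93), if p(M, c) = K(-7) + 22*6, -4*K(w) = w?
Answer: -1175/4 ≈ -293.75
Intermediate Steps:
K(w) = -w/4
p(M, c) = 535/4 (p(M, c) = -¼*(-7) + 22*6 = 7/4 + 132 = 535/4)
U(-191, -160) - p(-134, 93) = -160 - 1*535/4 = -160 - 535/4 = -1175/4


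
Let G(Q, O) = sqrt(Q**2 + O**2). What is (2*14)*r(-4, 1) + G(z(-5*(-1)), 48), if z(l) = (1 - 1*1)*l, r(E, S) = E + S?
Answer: -36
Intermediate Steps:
z(l) = 0 (z(l) = (1 - 1)*l = 0*l = 0)
G(Q, O) = sqrt(O**2 + Q**2)
(2*14)*r(-4, 1) + G(z(-5*(-1)), 48) = (2*14)*(-4 + 1) + sqrt(48**2 + 0**2) = 28*(-3) + sqrt(2304 + 0) = -84 + sqrt(2304) = -84 + 48 = -36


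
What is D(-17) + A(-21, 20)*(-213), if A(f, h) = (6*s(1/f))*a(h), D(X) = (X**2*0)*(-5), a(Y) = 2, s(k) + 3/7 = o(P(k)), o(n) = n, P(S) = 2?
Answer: -28116/7 ≈ -4016.6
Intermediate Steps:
s(k) = 11/7 (s(k) = -3/7 + 2 = 11/7)
D(X) = 0 (D(X) = 0*(-5) = 0)
A(f, h) = 132/7 (A(f, h) = (6*(11/7))*2 = (66/7)*2 = 132/7)
D(-17) + A(-21, 20)*(-213) = 0 + (132/7)*(-213) = 0 - 28116/7 = -28116/7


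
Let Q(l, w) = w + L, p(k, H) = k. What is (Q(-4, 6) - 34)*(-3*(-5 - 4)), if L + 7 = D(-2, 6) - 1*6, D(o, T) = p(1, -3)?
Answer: -1080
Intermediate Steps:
D(o, T) = 1
L = -12 (L = -7 + (1 - 1*6) = -7 + (1 - 6) = -7 - 5 = -12)
Q(l, w) = -12 + w (Q(l, w) = w - 12 = -12 + w)
(Q(-4, 6) - 34)*(-3*(-5 - 4)) = ((-12 + 6) - 34)*(-3*(-5 - 4)) = (-6 - 34)*(-3*(-9)) = -40*27 = -1080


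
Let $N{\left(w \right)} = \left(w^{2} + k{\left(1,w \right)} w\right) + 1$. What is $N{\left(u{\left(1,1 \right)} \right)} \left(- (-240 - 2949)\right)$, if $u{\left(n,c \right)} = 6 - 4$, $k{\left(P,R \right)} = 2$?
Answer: $28701$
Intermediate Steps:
$u{\left(n,c \right)} = 2$
$N{\left(w \right)} = 1 + w^{2} + 2 w$ ($N{\left(w \right)} = \left(w^{2} + 2 w\right) + 1 = 1 + w^{2} + 2 w$)
$N{\left(u{\left(1,1 \right)} \right)} \left(- (-240 - 2949)\right) = \left(1 + 2^{2} + 2 \cdot 2\right) \left(- (-240 - 2949)\right) = \left(1 + 4 + 4\right) \left(- (-240 - 2949)\right) = 9 \left(\left(-1\right) \left(-3189\right)\right) = 9 \cdot 3189 = 28701$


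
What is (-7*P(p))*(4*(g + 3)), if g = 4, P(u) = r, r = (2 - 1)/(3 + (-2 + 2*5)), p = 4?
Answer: -196/11 ≈ -17.818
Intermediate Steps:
r = 1/11 (r = 1/(3 + (-2 + 10)) = 1/(3 + 8) = 1/11 ≈ 0.090909)
P(u) = 1/11
(-7*P(p))*(4*(g + 3)) = (-7*1/11)*(4*(4 + 3)) = -28*7/11 = -7/11*28 = -196/11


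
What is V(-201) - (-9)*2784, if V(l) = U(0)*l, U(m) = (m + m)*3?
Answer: 25056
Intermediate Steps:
U(m) = 6*m (U(m) = (2*m)*3 = 6*m)
V(l) = 0 (V(l) = (6*0)*l = 0*l = 0)
V(-201) - (-9)*2784 = 0 - (-9)*2784 = 0 - 1*(-25056) = 0 + 25056 = 25056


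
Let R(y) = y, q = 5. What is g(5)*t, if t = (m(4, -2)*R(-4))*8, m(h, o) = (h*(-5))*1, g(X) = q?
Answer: 3200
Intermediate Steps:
g(X) = 5
m(h, o) = -5*h (m(h, o) = -5*h*1 = -5*h)
t = 640 (t = (-5*4*(-4))*8 = -20*(-4)*8 = 80*8 = 640)
g(5)*t = 5*640 = 3200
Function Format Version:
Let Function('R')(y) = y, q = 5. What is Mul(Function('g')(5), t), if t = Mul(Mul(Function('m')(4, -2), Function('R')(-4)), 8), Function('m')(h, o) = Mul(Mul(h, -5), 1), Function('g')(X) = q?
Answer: 3200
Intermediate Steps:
Function('g')(X) = 5
Function('m')(h, o) = Mul(-5, h) (Function('m')(h, o) = Mul(Mul(-5, h), 1) = Mul(-5, h))
t = 640 (t = Mul(Mul(Mul(-5, 4), -4), 8) = Mul(Mul(-20, -4), 8) = Mul(80, 8) = 640)
Mul(Function('g')(5), t) = Mul(5, 640) = 3200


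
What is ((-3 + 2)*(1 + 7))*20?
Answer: -160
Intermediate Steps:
((-3 + 2)*(1 + 7))*20 = -1*8*20 = -8*20 = -160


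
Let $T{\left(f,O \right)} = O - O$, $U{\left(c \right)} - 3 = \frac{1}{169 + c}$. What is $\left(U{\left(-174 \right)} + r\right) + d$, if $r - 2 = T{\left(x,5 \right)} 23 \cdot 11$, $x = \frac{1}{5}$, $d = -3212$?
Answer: $- \frac{16036}{5} \approx -3207.2$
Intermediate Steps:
$U{\left(c \right)} = 3 + \frac{1}{169 + c}$
$x = \frac{1}{5} \approx 0.2$
$T{\left(f,O \right)} = 0$
$r = 2$ ($r = 2 + 0 \cdot 23 \cdot 11 = 2 + 0 \cdot 11 = 2 + 0 = 2$)
$\left(U{\left(-174 \right)} + r\right) + d = \left(\frac{508 + 3 \left(-174\right)}{169 - 174} + 2\right) - 3212 = \left(\frac{508 - 522}{-5} + 2\right) - 3212 = \left(\left(- \frac{1}{5}\right) \left(-14\right) + 2\right) - 3212 = \left(\frac{14}{5} + 2\right) - 3212 = \frac{24}{5} - 3212 = - \frac{16036}{5}$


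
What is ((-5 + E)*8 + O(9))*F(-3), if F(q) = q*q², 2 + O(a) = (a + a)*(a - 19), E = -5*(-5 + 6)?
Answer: 7074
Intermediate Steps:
E = -5 (E = -5*1 = -5)
O(a) = -2 + 2*a*(-19 + a) (O(a) = -2 + (a + a)*(a - 19) = -2 + (2*a)*(-19 + a) = -2 + 2*a*(-19 + a))
F(q) = q³
((-5 + E)*8 + O(9))*F(-3) = ((-5 - 5)*8 + (-2 - 38*9 + 2*9²))*(-3)³ = (-10*8 + (-2 - 342 + 2*81))*(-27) = (-80 + (-2 - 342 + 162))*(-27) = (-80 - 182)*(-27) = -262*(-27) = 7074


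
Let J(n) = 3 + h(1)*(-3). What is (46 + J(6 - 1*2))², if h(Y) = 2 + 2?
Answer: 1369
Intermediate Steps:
h(Y) = 4
J(n) = -9 (J(n) = 3 + 4*(-3) = 3 - 12 = -9)
(46 + J(6 - 1*2))² = (46 - 9)² = 37² = 1369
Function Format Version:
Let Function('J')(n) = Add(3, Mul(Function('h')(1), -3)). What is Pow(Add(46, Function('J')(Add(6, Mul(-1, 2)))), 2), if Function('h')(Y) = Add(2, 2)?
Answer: 1369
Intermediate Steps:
Function('h')(Y) = 4
Function('J')(n) = -9 (Function('J')(n) = Add(3, Mul(4, -3)) = Add(3, -12) = -9)
Pow(Add(46, Function('J')(Add(6, Mul(-1, 2)))), 2) = Pow(Add(46, -9), 2) = Pow(37, 2) = 1369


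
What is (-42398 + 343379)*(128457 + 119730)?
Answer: 74699571447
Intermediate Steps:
(-42398 + 343379)*(128457 + 119730) = 300981*248187 = 74699571447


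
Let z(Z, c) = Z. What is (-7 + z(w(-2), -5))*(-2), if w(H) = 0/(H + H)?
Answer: 14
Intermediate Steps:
w(H) = 0 (w(H) = 0/(2*H) = (1/(2*H))*0 = 0)
(-7 + z(w(-2), -5))*(-2) = (-7 + 0)*(-2) = -7*(-2) = 14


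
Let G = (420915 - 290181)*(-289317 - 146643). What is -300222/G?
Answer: 16679/3166377480 ≈ 5.2675e-6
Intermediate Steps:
G = -56994794640 (G = 130734*(-435960) = -56994794640)
-300222/G = -300222/(-56994794640) = -300222*(-1/56994794640) = 16679/3166377480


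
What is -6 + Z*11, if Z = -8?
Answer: -94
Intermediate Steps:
-6 + Z*11 = -6 - 8*11 = -6 - 88 = -94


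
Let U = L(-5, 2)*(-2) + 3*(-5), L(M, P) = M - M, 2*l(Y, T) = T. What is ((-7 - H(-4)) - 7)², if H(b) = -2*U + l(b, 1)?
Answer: 7921/4 ≈ 1980.3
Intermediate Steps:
l(Y, T) = T/2
L(M, P) = 0
U = -15 (U = 0*(-2) + 3*(-5) = 0 - 15 = -15)
H(b) = 61/2 (H(b) = -2*(-15) + (½)*1 = 30 + ½ = 61/2)
((-7 - H(-4)) - 7)² = ((-7 - 1*61/2) - 7)² = ((-7 - 61/2) - 7)² = (-75/2 - 7)² = (-89/2)² = 7921/4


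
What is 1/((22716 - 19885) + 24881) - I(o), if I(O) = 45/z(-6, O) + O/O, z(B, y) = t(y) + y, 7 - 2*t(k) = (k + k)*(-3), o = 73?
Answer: -6290427/5459264 ≈ -1.1522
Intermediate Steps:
t(k) = 7/2 + 3*k (t(k) = 7/2 - (k + k)*(-3)/2 = 7/2 - 2*k*(-3)/2 = 7/2 - (-3)*k = 7/2 + 3*k)
z(B, y) = 7/2 + 4*y (z(B, y) = (7/2 + 3*y) + y = 7/2 + 4*y)
I(O) = 1 + 45/(7/2 + 4*O) (I(O) = 45/(7/2 + 4*O) + O/O = 45/(7/2 + 4*O) + 1 = 1 + 45/(7/2 + 4*O))
1/((22716 - 19885) + 24881) - I(o) = 1/((22716 - 19885) + 24881) - (97 + 8*73)/(7 + 8*73) = 1/(2831 + 24881) - (97 + 584)/(7 + 584) = 1/27712 - 681/591 = 1/27712 - 1*227/197 = 1/27712 - 227/197 = -6290427/5459264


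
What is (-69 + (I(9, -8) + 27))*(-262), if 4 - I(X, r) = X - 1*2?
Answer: 11790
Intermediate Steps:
I(X, r) = 6 - X (I(X, r) = 4 - (X - 1*2) = 4 - (X - 2) = 4 - (-2 + X) = 4 + (2 - X) = 6 - X)
(-69 + (I(9, -8) + 27))*(-262) = (-69 + ((6 - 1*9) + 27))*(-262) = (-69 + ((6 - 9) + 27))*(-262) = (-69 + (-3 + 27))*(-262) = (-69 + 24)*(-262) = -45*(-262) = 11790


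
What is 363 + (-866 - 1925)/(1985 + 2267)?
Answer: 1540685/4252 ≈ 362.34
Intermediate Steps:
363 + (-866 - 1925)/(1985 + 2267) = 363 - 2791/4252 = 1540685/4252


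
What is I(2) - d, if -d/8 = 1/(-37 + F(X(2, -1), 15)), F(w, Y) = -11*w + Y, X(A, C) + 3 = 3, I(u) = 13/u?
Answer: 135/22 ≈ 6.1364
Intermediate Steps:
X(A, C) = 0 (X(A, C) = -3 + 3 = 0)
F(w, Y) = Y - 11*w
d = 4/11 (d = -8/(-37 + (15 - 11*0)) = -8/(-37 + (15 + 0)) = -8/(-37 + 15) = -8/(-22) = -8*(-1/22) = 4/11 ≈ 0.36364)
I(2) - d = 13/2 - 1*4/11 = 13*(1/2) - 4/11 = 13/2 - 4/11 = 135/22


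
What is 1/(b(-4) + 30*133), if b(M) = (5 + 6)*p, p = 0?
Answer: 1/3990 ≈ 0.00025063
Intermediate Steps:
b(M) = 0 (b(M) = (5 + 6)*0 = 11*0 = 0)
1/(b(-4) + 30*133) = 1/(0 + 30*133) = 1/(0 + 3990) = 1/3990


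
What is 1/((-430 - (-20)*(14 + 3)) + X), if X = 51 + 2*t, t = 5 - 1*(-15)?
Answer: 1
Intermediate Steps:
t = 20 (t = 5 + 15 = 20)
X = 91 (X = 51 + 2*20 = 51 + 40 = 91)
1/((-430 - (-20)*(14 + 3)) + X) = 1/((-430 - (-20)*(14 + 3)) + 91) = 1/((-430 - (-20)*17) + 91) = 1/((-430 - 1*(-340)) + 91) = 1/((-430 + 340) + 91) = 1/(-90 + 91) = 1/1 = 1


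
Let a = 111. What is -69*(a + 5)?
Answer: -8004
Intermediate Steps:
-69*(a + 5) = -69*(111 + 5) = -69*116 = -8004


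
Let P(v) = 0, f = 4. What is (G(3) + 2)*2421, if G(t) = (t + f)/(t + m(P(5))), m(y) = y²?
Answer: 10491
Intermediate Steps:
G(t) = (4 + t)/t (G(t) = (t + 4)/(t + 0²) = (4 + t)/(t + 0) = (4 + t)/t)
(G(3) + 2)*2421 = ((4 + 3)/3 + 2)*2421 = ((⅓)*7 + 2)*2421 = (7/3 + 2)*2421 = (13/3)*2421 = 10491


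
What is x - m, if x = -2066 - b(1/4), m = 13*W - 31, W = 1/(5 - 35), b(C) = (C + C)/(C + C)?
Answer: -61067/30 ≈ -2035.6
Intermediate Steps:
b(C) = 1 (b(C) = (2*C)/((2*C)) = (2*C)*(1/(2*C)) = 1)
W = -1/30 (W = 1/(-30) = -1/30 ≈ -0.033333)
m = -943/30 (m = 13*(-1/30) - 31 = -13/30 - 31 = -943/30 ≈ -31.433)
x = -2067 (x = -2066 - 1*1 = -2066 - 1 = -2067)
x - m = -2067 - 1*(-943/30) = -2067 + 943/30 = -61067/30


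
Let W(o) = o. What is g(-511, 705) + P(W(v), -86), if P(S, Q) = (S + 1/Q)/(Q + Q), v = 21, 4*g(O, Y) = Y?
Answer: 2605285/14792 ≈ 176.13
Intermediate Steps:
g(O, Y) = Y/4
P(S, Q) = (S + 1/Q)/(2*Q) (P(S, Q) = (S + 1/Q)/((2*Q)) = (S + 1/Q)*(1/(2*Q)) = (S + 1/Q)/(2*Q))
g(-511, 705) + P(W(v), -86) = (¼)*705 + (½)*(1 - 86*21)/(-86)² = 705/4 + (½)*(1/7396)*(1 - 1806) = 705/4 + (½)*(1/7396)*(-1805) = 705/4 - 1805/14792 = 2605285/14792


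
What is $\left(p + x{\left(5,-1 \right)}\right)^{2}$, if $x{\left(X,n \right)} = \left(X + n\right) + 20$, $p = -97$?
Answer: $5329$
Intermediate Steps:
$x{\left(X,n \right)} = 20 + X + n$
$\left(p + x{\left(5,-1 \right)}\right)^{2} = \left(-97 + \left(20 + 5 - 1\right)\right)^{2} = \left(-97 + 24\right)^{2} = \left(-73\right)^{2} = 5329$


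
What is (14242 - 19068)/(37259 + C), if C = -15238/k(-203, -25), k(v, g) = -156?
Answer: -19812/153359 ≈ -0.12919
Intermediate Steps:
C = 7619/78 (C = -15238/(-156) = -15238*(-1/156) = 7619/78 ≈ 97.679)
(14242 - 19068)/(37259 + C) = (14242 - 19068)/(37259 + 7619/78) = -4826/2913821/78 = -4826*78/2913821 = -19812/153359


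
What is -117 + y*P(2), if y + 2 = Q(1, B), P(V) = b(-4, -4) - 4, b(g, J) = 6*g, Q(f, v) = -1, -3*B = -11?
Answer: -33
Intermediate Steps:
B = 11/3 (B = -⅓*(-11) = 11/3 ≈ 3.6667)
P(V) = -28 (P(V) = 6*(-4) - 4 = -24 - 4 = -28)
y = -3 (y = -2 - 1 = -3)
-117 + y*P(2) = -117 - 3*(-28) = -117 + 84 = -33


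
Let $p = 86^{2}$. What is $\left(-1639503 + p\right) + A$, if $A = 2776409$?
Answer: $1144302$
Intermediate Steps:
$p = 7396$
$\left(-1639503 + p\right) + A = \left(-1639503 + 7396\right) + 2776409 = -1632107 + 2776409 = 1144302$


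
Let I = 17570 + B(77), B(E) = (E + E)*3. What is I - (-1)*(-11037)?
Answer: 6995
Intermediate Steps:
B(E) = 6*E (B(E) = (2*E)*3 = 6*E)
I = 18032 (I = 17570 + 6*77 = 17570 + 462 = 18032)
I - (-1)*(-11037) = 18032 - (-1)*(-11037) = 18032 - 1*11037 = 18032 - 11037 = 6995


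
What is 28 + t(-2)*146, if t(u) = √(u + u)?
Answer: 28 + 292*I ≈ 28.0 + 292.0*I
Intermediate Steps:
t(u) = √2*√u (t(u) = √(2*u) = √2*√u)
28 + t(-2)*146 = 28 + (√2*√(-2))*146 = 28 + (√2*(I*√2))*146 = 28 + (2*I)*146 = 28 + 292*I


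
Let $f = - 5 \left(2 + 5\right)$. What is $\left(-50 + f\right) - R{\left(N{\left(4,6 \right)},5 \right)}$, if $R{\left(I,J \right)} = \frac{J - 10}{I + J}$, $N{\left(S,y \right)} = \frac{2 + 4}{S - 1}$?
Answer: $- \frac{590}{7} \approx -84.286$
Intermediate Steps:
$N{\left(S,y \right)} = \frac{6}{-1 + S}$
$R{\left(I,J \right)} = \frac{-10 + J}{I + J}$
$f = -35$ ($f = \left(-5\right) 7 = -35$)
$\left(-50 + f\right) - R{\left(N{\left(4,6 \right)},5 \right)} = \left(-50 - 35\right) - \frac{-10 + 5}{\frac{6}{-1 + 4} + 5} = -85 - \frac{1}{\frac{6}{3} + 5} \left(-5\right) = -85 - \frac{1}{6 \cdot \frac{1}{3} + 5} \left(-5\right) = -85 - \frac{1}{2 + 5} \left(-5\right) = -85 - \frac{1}{7} \left(-5\right) = -85 - - \frac{5}{7} = -85 + \frac{5}{7} = - \frac{590}{7}$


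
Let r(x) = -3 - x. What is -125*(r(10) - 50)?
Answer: 7875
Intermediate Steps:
-125*(r(10) - 50) = -125*((-3 - 1*10) - 50) = -125*((-3 - 10) - 50) = -125*(-13 - 50) = -125*(-63) = 7875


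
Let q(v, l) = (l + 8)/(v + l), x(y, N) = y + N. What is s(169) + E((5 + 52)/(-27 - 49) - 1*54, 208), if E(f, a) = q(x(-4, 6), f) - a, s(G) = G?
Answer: -8042/211 ≈ -38.114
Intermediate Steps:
x(y, N) = N + y
q(v, l) = (8 + l)/(l + v)
E(f, a) = -a + (8 + f)/(2 + f) (E(f, a) = (8 + f)/(f + (6 - 4)) - a = (8 + f)/(f + 2) - a = (8 + f)/(2 + f) - a = -a + (8 + f)/(2 + f))
s(169) + E((5 + 52)/(-27 - 49) - 1*54, 208) = 169 + (8 + ((5 + 52)/(-27 - 49) - 1*54) - 1*208*(2 + ((5 + 52)/(-27 - 49) - 1*54)))/(2 + ((5 + 52)/(-27 - 49) - 1*54)) = 169 + (8 + (57/(-76) - 54) - 1*208*(2 + (57/(-76) - 54)))/(2 + (57/(-76) - 54)) = 169 + (8 + (57*(-1/76) - 54) - 1*208*(2 + (57*(-1/76) - 54)))/(2 + (57*(-1/76) - 54)) = 169 + (8 + (-¾ - 54) - 1*208*(2 + (-¾ - 54)))/(2 + (-¾ - 54)) = 169 + (8 - 219/4 - 1*208*(2 - 219/4))/(2 - 219/4) = 169 + (8 - 219/4 - 1*208*(-211/4))/(-211/4) = 169 - 4*(8 - 219/4 + 10972)/211 = 169 - 4/211*43701/4 = 169 - 43701/211 = -8042/211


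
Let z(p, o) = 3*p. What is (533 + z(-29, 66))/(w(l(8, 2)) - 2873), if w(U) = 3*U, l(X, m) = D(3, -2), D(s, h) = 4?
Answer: -446/2861 ≈ -0.15589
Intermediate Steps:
l(X, m) = 4
(533 + z(-29, 66))/(w(l(8, 2)) - 2873) = (533 + 3*(-29))/(3*4 - 2873) = (533 - 87)/(12 - 2873) = 446/(-2861) = 446*(-1/2861) = -446/2861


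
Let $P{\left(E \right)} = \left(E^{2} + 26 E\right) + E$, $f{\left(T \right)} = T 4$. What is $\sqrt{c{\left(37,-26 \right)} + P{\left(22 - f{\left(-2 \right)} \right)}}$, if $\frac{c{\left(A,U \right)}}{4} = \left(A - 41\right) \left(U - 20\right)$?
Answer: $\sqrt{2446} \approx 49.457$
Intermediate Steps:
$f{\left(T \right)} = 4 T$
$c{\left(A,U \right)} = 4 \left(-41 + A\right) \left(-20 + U\right)$ ($c{\left(A,U \right)} = 4 \left(A - 41\right) \left(U - 20\right) = 4 \left(-41 + A\right) \left(-20 + U\right)$)
$P{\left(E \right)} = E^{2} + 27 E$
$\sqrt{c{\left(37,-26 \right)} + P{\left(22 - f{\left(-2 \right)} \right)}} = \sqrt{\left(3280 - -4264 - 2960 + 4 \cdot 37 \left(-26\right)\right) + \left(22 - 4 \left(-2\right)\right) \left(27 + \left(22 - 4 \left(-2\right)\right)\right)} = \sqrt{\left(3280 + 4264 - 2960 - 3848\right) + \left(22 - -8\right) \left(27 + \left(22 - -8\right)\right)} = \sqrt{736 + \left(22 + 8\right) \left(27 + \left(22 + 8\right)\right)} = \sqrt{736 + 30 \left(27 + 30\right)} = \sqrt{736 + 30 \cdot 57} = \sqrt{736 + 1710} = \sqrt{2446}$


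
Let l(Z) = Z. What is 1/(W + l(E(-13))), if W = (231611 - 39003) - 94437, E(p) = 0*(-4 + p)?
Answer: 1/98171 ≈ 1.0186e-5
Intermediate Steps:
E(p) = 0
W = 98171 (W = 192608 - 94437 = 98171)
1/(W + l(E(-13))) = 1/(98171 + 0) = 1/98171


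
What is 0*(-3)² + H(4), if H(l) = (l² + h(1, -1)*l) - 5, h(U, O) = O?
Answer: 7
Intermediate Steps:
H(l) = -5 + l² - l (H(l) = (l² - l) - 5 = -5 + l² - l)
0*(-3)² + H(4) = 0*(-3)² + (-5 + 4² - 1*4) = 0*9 + (-5 + 16 - 4) = 0 + 7 = 7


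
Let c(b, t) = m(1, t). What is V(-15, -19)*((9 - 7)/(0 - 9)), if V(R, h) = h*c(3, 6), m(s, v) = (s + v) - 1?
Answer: 76/3 ≈ 25.333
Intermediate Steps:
m(s, v) = -1 + s + v
c(b, t) = t (c(b, t) = -1 + 1 + t = t)
V(R, h) = 6*h (V(R, h) = h*6 = 6*h)
V(-15, -19)*((9 - 7)/(0 - 9)) = (6*(-19))*((9 - 7)/(0 - 9)) = -228/(-9) = -228*(-1)/9 = -114*(-2/9) = 76/3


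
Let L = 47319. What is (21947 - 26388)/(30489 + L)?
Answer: -4441/77808 ≈ -0.057076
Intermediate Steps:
(21947 - 26388)/(30489 + L) = (21947 - 26388)/(30489 + 47319) = -4441/77808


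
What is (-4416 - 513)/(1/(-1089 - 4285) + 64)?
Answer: -8829482/114645 ≈ -77.016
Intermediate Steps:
(-4416 - 513)/(1/(-1089 - 4285) + 64) = -4929/(1/(-5374) + 64) = -4929/(-1/5374 + 64) = -4929/343935/5374 = -4929*5374/343935 = -8829482/114645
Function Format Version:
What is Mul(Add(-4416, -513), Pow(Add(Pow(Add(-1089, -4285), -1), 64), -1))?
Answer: Rational(-8829482, 114645) ≈ -77.016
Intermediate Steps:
Mul(Add(-4416, -513), Pow(Add(Pow(Add(-1089, -4285), -1), 64), -1)) = Mul(-4929, Pow(Add(Pow(-5374, -1), 64), -1)) = Mul(-4929, Pow(Add(Rational(-1, 5374), 64), -1)) = Mul(-4929, Pow(Rational(343935, 5374), -1)) = Mul(-4929, Rational(5374, 343935)) = Rational(-8829482, 114645)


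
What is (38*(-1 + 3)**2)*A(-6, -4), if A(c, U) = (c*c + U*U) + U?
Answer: 7296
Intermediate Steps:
A(c, U) = U + U**2 + c**2 (A(c, U) = (c**2 + U**2) + U = (U**2 + c**2) + U = U + U**2 + c**2)
(38*(-1 + 3)**2)*A(-6, -4) = (38*(-1 + 3)**2)*(-4 + (-4)**2 + (-6)**2) = (38*2**2)*(-4 + 16 + 36) = (38*4)*48 = 152*48 = 7296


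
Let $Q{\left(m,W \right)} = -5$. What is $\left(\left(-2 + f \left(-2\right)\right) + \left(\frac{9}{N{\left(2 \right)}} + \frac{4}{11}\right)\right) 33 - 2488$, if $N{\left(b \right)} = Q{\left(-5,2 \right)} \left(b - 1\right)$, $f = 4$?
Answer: $- \frac{14327}{5} \approx -2865.4$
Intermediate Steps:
$N{\left(b \right)} = 5 - 5 b$ ($N{\left(b \right)} = - 5 \left(b - 1\right) = - 5 \left(-1 + b\right) = 5 - 5 b$)
$\left(\left(-2 + f \left(-2\right)\right) + \left(\frac{9}{N{\left(2 \right)}} + \frac{4}{11}\right)\right) 33 - 2488 = \left(\left(-2 + 4 \left(-2\right)\right) + \left(\frac{9}{5 - 10} + \frac{4}{11}\right)\right) 33 - 2488 = \left(\left(-2 - 8\right) + \left(\frac{9}{5 - 10} + 4 \cdot \frac{1}{11}\right)\right) 33 - 2488 = \left(-10 + \left(\frac{9}{-5} + \frac{4}{11}\right)\right) 33 - 2488 = \left(-10 + \left(9 \left(- \frac{1}{5}\right) + \frac{4}{11}\right)\right) 33 - 2488 = \left(-10 + \left(- \frac{9}{5} + \frac{4}{11}\right)\right) 33 - 2488 = \left(-10 - \frac{79}{55}\right) 33 - 2488 = \left(- \frac{629}{55}\right) 33 - 2488 = - \frac{1887}{5} - 2488 = - \frac{14327}{5}$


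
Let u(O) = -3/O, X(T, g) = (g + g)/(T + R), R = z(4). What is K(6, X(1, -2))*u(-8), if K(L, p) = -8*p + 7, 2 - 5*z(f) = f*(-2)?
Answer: 53/8 ≈ 6.6250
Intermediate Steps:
z(f) = ⅖ + 2*f/5 (z(f) = ⅖ - f*(-2)/5 = ⅖ - (-2)*f/5 = ⅖ + 2*f/5)
R = 2 (R = ⅖ + (⅖)*4 = ⅖ + 8/5 = 2)
X(T, g) = 2*g/(2 + T) (X(T, g) = (g + g)/(T + 2) = (2*g)/(2 + T) = 2*g/(2 + T))
K(L, p) = 7 - 8*p
K(6, X(1, -2))*u(-8) = (7 - 16*(-2)/(2 + 1))*(-3/(-8)) = (7 - 16*(-2)/3)*(-3*(-⅛)) = (7 - 16*(-2)/3)*(3/8) = (7 - 8*(-4/3))*(3/8) = (7 + 32/3)*(3/8) = (53/3)*(3/8) = 53/8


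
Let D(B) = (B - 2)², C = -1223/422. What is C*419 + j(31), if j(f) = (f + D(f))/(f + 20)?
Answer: -25766303/21522 ≈ -1197.2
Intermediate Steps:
C = -1223/422 (C = -1223*1/422 = -1223/422 ≈ -2.8981)
D(B) = (-2 + B)²
j(f) = (f + (-2 + f)²)/(20 + f) (j(f) = (f + (-2 + f)²)/(f + 20) = (f + (-2 + f)²)/(20 + f))
C*419 + j(31) = -1223/422*419 + (31 + (-2 + 31)²)/(20 + 31) = -512437/422 + (31 + 29²)/51 = -512437/422 + (31 + 841)/51 = -512437/422 + (1/51)*872 = -512437/422 + 872/51 = -25766303/21522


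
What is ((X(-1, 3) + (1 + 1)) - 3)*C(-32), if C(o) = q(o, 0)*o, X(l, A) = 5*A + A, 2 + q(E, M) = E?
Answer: 18496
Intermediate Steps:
q(E, M) = -2 + E
X(l, A) = 6*A
C(o) = o*(-2 + o) (C(o) = (-2 + o)*o = o*(-2 + o))
((X(-1, 3) + (1 + 1)) - 3)*C(-32) = ((6*3 + (1 + 1)) - 3)*(-32*(-2 - 32)) = ((18 + 2) - 3)*(-32*(-34)) = (20 - 3)*1088 = 17*1088 = 18496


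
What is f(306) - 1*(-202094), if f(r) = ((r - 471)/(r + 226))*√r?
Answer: 202094 - 495*√34/532 ≈ 2.0209e+5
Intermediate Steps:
f(r) = √r*(-471 + r)/(226 + r) (f(r) = ((-471 + r)/(226 + r))*√r = √r*(-471 + r)/(226 + r))
f(306) - 1*(-202094) = √306*(-471 + 306)/(226 + 306) - 1*(-202094) = (3*√34)*(-165)/532 + 202094 = (3*√34)*(1/532)*(-165) + 202094 = -495*√34/532 + 202094 = 202094 - 495*√34/532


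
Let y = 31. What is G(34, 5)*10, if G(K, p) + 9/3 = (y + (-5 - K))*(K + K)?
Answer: -5470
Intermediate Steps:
G(K, p) = -3 + 2*K*(26 - K) (G(K, p) = -3 + (31 + (-5 - K))*(K + K) = -3 + (26 - K)*(2*K) = -3 + 2*K*(26 - K))
G(34, 5)*10 = (-3 - 2*34**2 + 52*34)*10 = (-3 - 2*1156 + 1768)*10 = (-3 - 2312 + 1768)*10 = -547*10 = -5470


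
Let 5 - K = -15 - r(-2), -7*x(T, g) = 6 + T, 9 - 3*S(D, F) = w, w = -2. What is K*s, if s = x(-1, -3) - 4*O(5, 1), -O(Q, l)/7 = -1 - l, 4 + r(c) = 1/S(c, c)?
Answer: -71063/77 ≈ -922.90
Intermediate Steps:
S(D, F) = 11/3 (S(D, F) = 3 - 1/3*(-2) = 3 + 2/3 = 11/3)
r(c) = -41/11 (r(c) = -4 + 1/(11/3) = -4 + 3/11 = -41/11)
x(T, g) = -6/7 - T/7 (x(T, g) = -(6 + T)/7 = -6/7 - T/7)
O(Q, l) = 7 + 7*l (O(Q, l) = -7*(-1 - l) = 7 + 7*l)
K = 179/11 (K = 5 - (-15 - 1*(-41/11)) = 5 - (-15 + 41/11) = 5 - 1*(-124/11) = 5 + 124/11 = 179/11 ≈ 16.273)
s = -397/7 (s = (-6/7 - 1/7*(-1)) - 4*(7 + 7*1) = (-6/7 + 1/7) - 4*(7 + 7) = -5/7 - 4*14 = -5/7 - 56 = -397/7 ≈ -56.714)
K*s = (179/11)*(-397/7) = -71063/77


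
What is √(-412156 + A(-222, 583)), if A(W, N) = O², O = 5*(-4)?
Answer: 2*I*√102939 ≈ 641.68*I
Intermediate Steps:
O = -20
A(W, N) = 400 (A(W, N) = (-20)² = 400)
√(-412156 + A(-222, 583)) = √(-412156 + 400) = √(-411756) = 2*I*√102939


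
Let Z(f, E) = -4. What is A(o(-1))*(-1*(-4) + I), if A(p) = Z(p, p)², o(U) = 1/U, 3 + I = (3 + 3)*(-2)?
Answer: -176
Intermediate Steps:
I = -15 (I = -3 + (3 + 3)*(-2) = -3 + 6*(-2) = -3 - 12 = -15)
A(p) = 16 (A(p) = (-4)² = 16)
A(o(-1))*(-1*(-4) + I) = 16*(-1*(-4) - 15) = 16*(4 - 15) = 16*(-11) = -176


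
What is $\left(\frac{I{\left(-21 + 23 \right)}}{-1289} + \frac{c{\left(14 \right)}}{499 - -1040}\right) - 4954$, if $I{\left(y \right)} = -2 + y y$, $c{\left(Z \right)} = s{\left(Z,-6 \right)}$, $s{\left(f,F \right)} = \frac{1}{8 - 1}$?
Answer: $- \frac{68793230995}{13886397} \approx -4954.0$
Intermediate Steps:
$s{\left(f,F \right)} = \frac{1}{7}$
$c{\left(Z \right)} = \frac{1}{7}$
$I{\left(y \right)} = -2 + y^{2}$
$\left(\frac{I{\left(-21 + 23 \right)}}{-1289} + \frac{c{\left(14 \right)}}{499 - -1040}\right) - 4954 = \left(\frac{-2 + \left(-21 + 23\right)^{2}}{-1289} + \frac{1}{7 \left(499 - -1040\right)}\right) - 4954 = \left(\left(-2 + 2^{2}\right) \left(- \frac{1}{1289}\right) + \frac{1}{7 \left(499 + 1040\right)}\right) - 4954 = \left(\left(-2 + 4\right) \left(- \frac{1}{1289}\right) + \frac{1}{7 \cdot 1539}\right) - 4954 = \left(2 \left(- \frac{1}{1289}\right) + \frac{1}{7} \cdot \frac{1}{1539}\right) - 4954 = \left(- \frac{2}{1289} + \frac{1}{10773}\right) - 4954 = - \frac{20257}{13886397} - 4954 = - \frac{68793230995}{13886397}$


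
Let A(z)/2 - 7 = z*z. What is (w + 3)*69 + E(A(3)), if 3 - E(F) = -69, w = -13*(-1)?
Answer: 1176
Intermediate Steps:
w = 13
A(z) = 14 + 2*z² (A(z) = 14 + 2*(z*z) = 14 + 2*z²)
E(F) = 72 (E(F) = 3 - 1*(-69) = 3 + 69 = 72)
(w + 3)*69 + E(A(3)) = (13 + 3)*69 + 72 = 16*69 + 72 = 1104 + 72 = 1176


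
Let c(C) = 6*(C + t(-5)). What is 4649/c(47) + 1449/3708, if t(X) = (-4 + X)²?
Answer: 509759/79104 ≈ 6.4442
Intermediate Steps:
c(C) = 486 + 6*C (c(C) = 6*(C + (-4 - 5)²) = 6*(C + (-9)²) = 6*(C + 81) = 6*(81 + C) = 486 + 6*C)
4649/c(47) + 1449/3708 = 4649/(486 + 6*47) + 1449/3708 = 4649/(486 + 282) + 1449*(1/3708) = 4649/768 + 161/412 = 509759/79104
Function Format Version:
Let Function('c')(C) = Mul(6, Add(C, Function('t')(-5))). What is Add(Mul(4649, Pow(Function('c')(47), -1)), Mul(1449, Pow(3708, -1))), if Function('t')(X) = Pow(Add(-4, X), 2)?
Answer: Rational(509759, 79104) ≈ 6.4442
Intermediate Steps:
Function('c')(C) = Add(486, Mul(6, C)) (Function('c')(C) = Mul(6, Add(C, Pow(Add(-4, -5), 2))) = Mul(6, Add(C, Pow(-9, 2))) = Mul(6, Add(C, 81)) = Mul(6, Add(81, C)) = Add(486, Mul(6, C)))
Add(Mul(4649, Pow(Function('c')(47), -1)), Mul(1449, Pow(3708, -1))) = Add(Mul(4649, Pow(Add(486, Mul(6, 47)), -1)), Mul(1449, Pow(3708, -1))) = Add(Mul(4649, Pow(Add(486, 282), -1)), Mul(1449, Rational(1, 3708))) = Add(Mul(4649, Pow(768, -1)), Rational(161, 412)) = Add(Mul(4649, Rational(1, 768)), Rational(161, 412)) = Add(Rational(4649, 768), Rational(161, 412)) = Rational(509759, 79104)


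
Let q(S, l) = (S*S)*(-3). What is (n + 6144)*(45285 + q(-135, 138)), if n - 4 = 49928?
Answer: -526553640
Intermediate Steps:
n = 49932 (n = 4 + 49928 = 49932)
q(S, l) = -3*S**2 (q(S, l) = S**2*(-3) = -3*S**2)
(n + 6144)*(45285 + q(-135, 138)) = (49932 + 6144)*(45285 - 3*(-135)**2) = 56076*(45285 - 3*18225) = 56076*(45285 - 54675) = 56076*(-9390) = -526553640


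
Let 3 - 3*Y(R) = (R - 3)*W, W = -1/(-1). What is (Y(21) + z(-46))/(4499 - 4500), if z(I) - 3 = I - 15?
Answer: 63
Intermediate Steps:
W = 1 (W = -1*(-1) = 1)
Y(R) = 2 - R/3 (Y(R) = 1 - (R - 3)/3 = 1 - (-3 + R)/3 = 1 + (1 - R/3) = 2 - R/3)
z(I) = -12 + I (z(I) = 3 + (I - 15) = 3 + (-15 + I) = -12 + I)
(Y(21) + z(-46))/(4499 - 4500) = ((2 - ⅓*21) + (-12 - 46))/(4499 - 4500) = ((2 - 7) - 58)/(-1) = (-5 - 58)*(-1) = -63*(-1) = 63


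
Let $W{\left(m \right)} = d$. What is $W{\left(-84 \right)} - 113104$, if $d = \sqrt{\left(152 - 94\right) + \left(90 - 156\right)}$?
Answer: $-113104 + 2 i \sqrt{2} \approx -1.131 \cdot 10^{5} + 2.8284 i$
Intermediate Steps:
$d = 2 i \sqrt{2}$ ($d = \sqrt{58 + \left(90 - 156\right)} = \sqrt{58 - 66} = \sqrt{-8} = 2 i \sqrt{2} \approx 2.8284 i$)
$W{\left(m \right)} = 2 i \sqrt{2}$
$W{\left(-84 \right)} - 113104 = 2 i \sqrt{2} - 113104 = -113104 + 2 i \sqrt{2}$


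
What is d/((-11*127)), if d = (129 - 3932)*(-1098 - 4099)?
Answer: -19764191/1397 ≈ -14148.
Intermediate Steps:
d = 19764191 (d = -3803*(-5197) = 19764191)
d/((-11*127)) = 19764191/((-11*127)) = 19764191/(-1397) = 19764191*(-1/1397) = -19764191/1397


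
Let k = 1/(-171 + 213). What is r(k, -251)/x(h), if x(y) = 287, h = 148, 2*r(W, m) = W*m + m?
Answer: -10793/24108 ≈ -0.44769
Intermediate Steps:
k = 1/42 ≈ 0.023810
r(W, m) = m/2 + W*m/2 (r(W, m) = (W*m + m)/2 = (m + W*m)/2 = m/2 + W*m/2)
r(k, -251)/x(h) = ((½)*(-251)*(1 + 1/42))/287 = ((½)*(-251)*(43/42))*(1/287) = -10793/84*1/287 = -10793/24108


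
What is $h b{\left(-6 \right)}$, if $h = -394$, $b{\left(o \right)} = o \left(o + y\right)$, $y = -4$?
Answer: $-23640$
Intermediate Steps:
$b{\left(o \right)} = o \left(-4 + o\right)$ ($b{\left(o \right)} = o \left(o - 4\right) = o \left(-4 + o\right)$)
$h b{\left(-6 \right)} = - 394 \left(- 6 \left(-4 - 6\right)\right) = - 394 \left(\left(-6\right) \left(-10\right)\right) = \left(-394\right) 60 = -23640$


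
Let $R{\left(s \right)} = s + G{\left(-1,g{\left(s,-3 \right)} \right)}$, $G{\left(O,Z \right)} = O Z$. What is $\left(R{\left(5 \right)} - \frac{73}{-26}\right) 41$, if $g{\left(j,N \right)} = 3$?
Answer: $\frac{5125}{26} \approx 197.12$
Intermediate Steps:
$R{\left(s \right)} = -3 + s$ ($R{\left(s \right)} = s - 3 = -3 + s$)
$\left(R{\left(5 \right)} - \frac{73}{-26}\right) 41 = \left(\left(-3 + 5\right) - \frac{73}{-26}\right) 41 = \left(2 - - \frac{73}{26}\right) 41 = \left(2 + \frac{73}{26}\right) 41 = \frac{125}{26} \cdot 41 = \frac{5125}{26}$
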